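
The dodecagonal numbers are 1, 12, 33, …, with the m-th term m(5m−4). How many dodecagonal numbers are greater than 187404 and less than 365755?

The n-th dodecagonal number is n(5n−4).
Smallest index with value > 187404: n = 195 (giving 189345).
Largest index with value < 365755: n = 270 (giving 363420).
Indices 195 through 270: 76 terms.

76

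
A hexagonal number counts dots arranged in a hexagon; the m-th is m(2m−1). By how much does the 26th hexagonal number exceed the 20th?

26·(2·26 − 1) = 1326 and 20·(2·20 − 1) = 780.
Difference: 1326 − 780 = 546.

546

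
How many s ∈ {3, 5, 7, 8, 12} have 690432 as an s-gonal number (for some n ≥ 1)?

1

s = 3: P(3, 1174) = 689725 and P(3, 1175) = 690900; 690432 is not s-gonal.
s = 5: P(5, 678) = 689187 and P(5, 679) = 691222; 690432 is not s-gonal.
s = 7: P(7, 525) = 688275 and P(7, 526) = 690901; 690432 is not s-gonal.
s = 8: P(8, 480) = 690240 and P(8, 481) = 693121; 690432 is not s-gonal.
s = 12: P(12, 372) = 690432. ✓
Hits: s ∈ {12} → 1.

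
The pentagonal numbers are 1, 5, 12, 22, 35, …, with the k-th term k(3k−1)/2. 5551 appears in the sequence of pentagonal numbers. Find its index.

Set n(3n−1)/2 = 5551, giving 3n² − n − 11102 = 0.
The discriminant is 1 + 24·5551 = 133225, and √133225 = 365.
So n = (1 + 365) / 6 = 366/6 = 61.

61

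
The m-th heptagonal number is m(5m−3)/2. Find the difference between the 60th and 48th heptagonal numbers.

60·(5·60 − 3)/2 = 8910 and 48·(5·48 − 3)/2 = 5688.
Difference: 8910 − 5688 = 3222.

3222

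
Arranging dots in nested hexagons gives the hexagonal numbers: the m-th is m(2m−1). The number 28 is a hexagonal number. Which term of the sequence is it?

Set n(2n−1) = 28, giving 2n² − n − 28 = 0.
So n = (1 + 15) / 4 = 16/4 = 4.

4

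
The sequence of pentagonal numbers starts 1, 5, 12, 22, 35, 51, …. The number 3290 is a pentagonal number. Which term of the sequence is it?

47

Set n(3n−1)/2 = 3290, giving 3n² − n − 6580 = 0.
The discriminant is 1 + 24·3290 = 78961, and √78961 = 281.
So n = (1 + 281) / 6 = 282/6 = 47.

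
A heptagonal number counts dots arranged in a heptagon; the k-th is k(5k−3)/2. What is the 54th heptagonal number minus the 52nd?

54·(5·54 − 3)/2 = 7209 and 52·(5·52 − 3)/2 = 6682.
Difference: 7209 − 6682 = 527.

527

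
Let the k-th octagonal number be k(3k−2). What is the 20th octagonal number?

1160

20·(3·20 − 2) = 20·58 = 1160.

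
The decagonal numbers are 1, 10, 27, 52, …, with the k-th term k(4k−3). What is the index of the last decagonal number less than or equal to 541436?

368

Solve n(4n−3) ≤ 541436 for integer n.
n = 368 gives 540592 ≤ 541436, while n = 369 gives 543537 > 541436; so the answer is index 368.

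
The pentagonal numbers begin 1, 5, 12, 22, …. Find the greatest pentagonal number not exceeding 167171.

167167

Solve n(3n−1)/2 ≤ 167171 for integer n.
n = 334 gives 167167 ≤ 167171, while n = 335 gives 168170 > 167171; so the answer is 167167.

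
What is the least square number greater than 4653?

4761

Solve n² > 4653 for integer n.
The largest n with value ≤ 4653 is 68 (since 4624 ≤ 4653 < 4761), so the first above is n = 69, value 4761.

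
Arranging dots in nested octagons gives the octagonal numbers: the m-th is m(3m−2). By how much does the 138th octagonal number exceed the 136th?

138·(3·138 − 2) = 56856 and 136·(3·136 − 2) = 55216.
Difference: 56856 − 55216 = 1640.

1640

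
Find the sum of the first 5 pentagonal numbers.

Σ i(3i−1)/2 = (3Σi² − Σi) / 2 over i = 1..5.
Σi = 15 and Σi² = 55.
(3·55 − 1·15) / 2 = 150/2 = 75.

75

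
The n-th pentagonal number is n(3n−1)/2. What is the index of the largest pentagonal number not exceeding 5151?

58

Solve n(3n−1)/2 ≤ 5151 for integer n.
n = 58 gives 5017 ≤ 5151, while n = 59 gives 5192 > 5151; so the answer is index 58.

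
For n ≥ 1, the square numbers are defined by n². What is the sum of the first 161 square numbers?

1404081

Σ_{i=1}^{161} i² = 161·162·323/6 = 1404081.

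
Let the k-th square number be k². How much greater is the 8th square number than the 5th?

39

8² = 64 and 5² = 25.
Difference: 64 − 25 = 39.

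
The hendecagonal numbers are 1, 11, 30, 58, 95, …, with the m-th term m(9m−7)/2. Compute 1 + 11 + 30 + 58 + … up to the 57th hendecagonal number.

279357

Σ i(9i−7)/2 = (9Σi² − 7Σi) / 2 over i = 1..57.
Σi = 1653 and Σi² = 63365.
(9·63365 − 7·1653) / 2 = 558714/2 = 279357.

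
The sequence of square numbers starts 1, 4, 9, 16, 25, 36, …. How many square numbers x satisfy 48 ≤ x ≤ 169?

The n-th square number is n².
Smallest index with value ≥ 48: n = 7 (giving 49).
Largest index with value ≤ 169: n = 13 (giving 169).
Indices 7 through 13: 7 terms.

7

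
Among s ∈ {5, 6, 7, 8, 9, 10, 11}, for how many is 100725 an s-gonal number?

s = 5: P(5, 259) = 100492 and P(5, 260) = 101270; 100725 is not s-gonal.
s = 6: P(6, 224) = 100128 and P(6, 225) = 101025; 100725 is not s-gonal.
s = 7: P(7, 201) = 100701 and P(7, 202) = 101707; 100725 is not s-gonal.
s = 8: P(8, 183) = 100101 and P(8, 184) = 101200; 100725 is not s-gonal.
s = 9: P(9, 170) = 100725. ✓
s = 10: P(10, 159) = 100647 and P(10, 160) = 101920; 100725 is not s-gonal.
s = 11: P(11, 150) = 100725. ✓
Hits: s ∈ {9, 11} → 2.

2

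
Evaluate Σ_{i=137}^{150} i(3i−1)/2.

431774

Σ i(3i−1)/2 = (3Σi² − Σi) / 2 over i = 137..150.
Σi = 11325 − 9316 = 2009 and Σi² = 1136275 − 847756 = 288519.
(3·288519 − 1·2009) / 2 = 863548/2 = 431774.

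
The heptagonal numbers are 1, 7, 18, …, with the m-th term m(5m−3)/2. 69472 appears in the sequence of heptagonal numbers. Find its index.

167

Set n(5n−3)/2 = 69472, giving 5n² − 3n − 138944 = 0.
The discriminant is 9 + 40·69472 = 2778889, and √2778889 = 1667.
So n = (3 + 1667) / 10 = 1670/10 = 167.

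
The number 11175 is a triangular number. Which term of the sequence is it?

149

Set n(n+1)/2 = 11175, giving n² + n − 22350 = 0.
So n = (-1 + 299) / 2 = 298/2 = 149.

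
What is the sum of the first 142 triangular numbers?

Σ i(i+1)/2 = (Σi² + Σi) / 2 over i = 1..142.
Σi = 10153 and Σi² = 964535.
(1·964535 + 1·10153) / 2 = 974688/2 = 487344.

487344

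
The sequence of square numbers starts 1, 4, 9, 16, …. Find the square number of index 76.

The 76th square number is n² with n = 76.
76² = 5776.

5776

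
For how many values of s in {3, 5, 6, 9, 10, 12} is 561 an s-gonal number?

3

s = 3: P(3, 33) = 561. ✓
s = 5: P(5, 19) = 532 and P(5, 20) = 590; 561 is not s-gonal.
s = 6: P(6, 17) = 561. ✓
s = 9: P(9, 13) = 559 and P(9, 14) = 651; 561 is not s-gonal.
s = 10: P(10, 12) = 540 and P(10, 13) = 637; 561 is not s-gonal.
s = 12: P(12, 11) = 561. ✓
Hits: s ∈ {3, 6, 12} → 3.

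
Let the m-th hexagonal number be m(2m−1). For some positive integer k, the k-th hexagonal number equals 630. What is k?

18

Set n(2n−1) = 630, giving 2n² − n − 630 = 0.
The discriminant is 1 + 8·630 = 5041, and √5041 = 71.
So n = (1 + 71) / 4 = 72/4 = 18.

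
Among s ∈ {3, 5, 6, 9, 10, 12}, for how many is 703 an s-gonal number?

s = 3: P(3, 37) = 703. ✓
s = 5: P(5, 21) = 651 and P(5, 22) = 715; 703 is not s-gonal.
s = 6: P(6, 19) = 703. ✓
s = 9: P(9, 14) = 651 and P(9, 15) = 750; 703 is not s-gonal.
s = 10: P(10, 13) = 637 and P(10, 14) = 742; 703 is not s-gonal.
s = 12: P(12, 12) = 672 and P(12, 13) = 793; 703 is not s-gonal.
Hits: s ∈ {3, 6} → 2.

2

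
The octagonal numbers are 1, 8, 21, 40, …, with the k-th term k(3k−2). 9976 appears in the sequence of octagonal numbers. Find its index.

Set n(3n−2) = 9976, giving 3n² − 2n − 9976 = 0.
The discriminant is 4 + 12·9976 = 119716, and √119716 = 346.
So n = (2 + 346) / 6 = 348/6 = 58.

58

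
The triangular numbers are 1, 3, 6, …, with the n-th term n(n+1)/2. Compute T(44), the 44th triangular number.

990

The 44th triangular number is n(n+1)/2 with n = 44.
44·45/2 = 1980/2 = 990.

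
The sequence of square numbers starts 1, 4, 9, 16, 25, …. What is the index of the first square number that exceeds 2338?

Solve n² > 2338 for integer n.
The largest n with value ≤ 2338 is 48 (since 2304 ≤ 2338 < 2401), so the first above is n = 49, value 2401.

49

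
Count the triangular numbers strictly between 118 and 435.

14

The n-th triangular number is n(n+1)/2.
Smallest index with value > 118: n = 15 (giving 120).
Largest index with value < 435: n = 28 (giving 406).
Indices 15 through 28: 14 terms.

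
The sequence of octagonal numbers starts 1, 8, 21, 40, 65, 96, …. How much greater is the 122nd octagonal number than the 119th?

2163

122·(3·122 − 2) = 44408 and 119·(3·119 − 2) = 42245.
Difference: 44408 − 42245 = 2163.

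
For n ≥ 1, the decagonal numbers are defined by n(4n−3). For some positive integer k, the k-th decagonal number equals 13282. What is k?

Set n(4n−3) = 13282, giving 4n² − 3n − 13282 = 0.
The discriminant is 9 + 16·13282 = 212521, and √212521 = 461.
So n = (3 + 461) / 8 = 464/8 = 58.
Check: 58·(4·58 − 3) = 13282. ✓

58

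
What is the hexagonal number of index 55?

55·(2·55 − 1) = 55·109 = 5995.

5995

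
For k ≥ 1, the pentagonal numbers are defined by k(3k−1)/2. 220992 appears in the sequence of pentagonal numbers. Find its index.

Set n(3n−1)/2 = 220992, giving 3n² − n − 441984 = 0.
The discriminant is 1 + 24·220992 = 5303809, and √5303809 = 2303.
So n = (1 + 2303) / 6 = 2304/6 = 384.

384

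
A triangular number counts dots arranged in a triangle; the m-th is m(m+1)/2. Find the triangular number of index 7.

28

7·8/2 = 56/2 = 28.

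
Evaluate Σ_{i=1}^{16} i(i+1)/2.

Σ i(i+1)/2 = (Σi² + Σi) / 2 over i = 1..16.
Σi = 136 and Σi² = 1496.
(1·1496 + 1·136) / 2 = 1632/2 = 816.

816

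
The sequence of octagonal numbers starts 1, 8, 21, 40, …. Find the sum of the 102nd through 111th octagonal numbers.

Σ i(3i−2) = 3Σi² − 2Σi over i = 102..111.
Σi = 6216 − 5151 = 1065 and Σi² = 462056 − 348551 = 113505.
3·113505 − 2·1065 = 338385.

338385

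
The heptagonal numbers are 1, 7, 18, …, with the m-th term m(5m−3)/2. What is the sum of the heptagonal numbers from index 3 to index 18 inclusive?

Σ i(5i−3)/2 = (5Σi² − 3Σi) / 2 over i = 3..18.
Σi = 171 − 3 = 168 and Σi² = 2109 − 5 = 2104.
(5·2104 − 3·168) / 2 = 10016/2 = 5008.

5008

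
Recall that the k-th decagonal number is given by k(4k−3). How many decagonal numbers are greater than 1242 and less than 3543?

12

The n-th decagonal number is n(4n−3).
Smallest index with value > 1242: n = 19 (giving 1387).
Largest index with value < 3543: n = 30 (giving 3510).
Indices 19 through 30: 12 terms.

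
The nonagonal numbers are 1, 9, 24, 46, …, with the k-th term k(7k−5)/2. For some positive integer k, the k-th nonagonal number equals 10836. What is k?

Set n(7n−5)/2 = 10836, giving 7n² − 5n − 21672 = 0.
The discriminant is 25 + 56·10836 = 606841, and √606841 = 779.
So n = (5 + 779) / 14 = 784/14 = 56.

56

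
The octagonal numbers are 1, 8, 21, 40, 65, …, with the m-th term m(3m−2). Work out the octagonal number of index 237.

168033

The 237th octagonal number is n(3n−2) with n = 237.
237·(3·237 − 2) = 237·709 = 168033.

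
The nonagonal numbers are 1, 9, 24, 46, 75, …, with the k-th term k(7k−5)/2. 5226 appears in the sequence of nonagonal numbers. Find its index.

Set n(7n−5)/2 = 5226, giving 7n² − 5n − 10452 = 0.
The discriminant is 25 + 56·5226 = 292681, and √292681 = 541.
So n = (5 + 541) / 14 = 546/14 = 39.
Check: 39·(7·39 − 5)/2 = 5226. ✓

39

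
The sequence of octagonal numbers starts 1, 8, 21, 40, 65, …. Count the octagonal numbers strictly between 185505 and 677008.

226

The n-th octagonal number is n(3n−2).
Smallest index with value > 185505: n = 250 (giving 187000).
Largest index with value < 677008: n = 475 (giving 675925).
Indices 250 through 475: 226 terms.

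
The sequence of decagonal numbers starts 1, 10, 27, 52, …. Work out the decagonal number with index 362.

523090

The 362nd decagonal number is n(4n−3) with n = 362.
362·(4·362 − 3) = 362·1445 = 523090.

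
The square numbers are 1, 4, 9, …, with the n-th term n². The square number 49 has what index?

We need n² = 49, so n = √49 = 7.

7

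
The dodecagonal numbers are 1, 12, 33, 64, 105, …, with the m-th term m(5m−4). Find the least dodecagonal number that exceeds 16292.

Solve n(5n−4) > 16292 for integer n.
The largest n with value ≤ 16292 is 57 (since 16017 ≤ 16292 < 16588), so the first above is n = 58, value 16588.

16588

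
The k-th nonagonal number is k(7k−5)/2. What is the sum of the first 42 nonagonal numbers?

87290

Σ i(7i−5)/2 = (7Σi² − 5Σi) / 2 over i = 1..42.
Σi = 903 and Σi² = 25585.
(7·25585 − 5·903) / 2 = 174580/2 = 87290.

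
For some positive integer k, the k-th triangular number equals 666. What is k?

Set n(n+1)/2 = 666, giving n² + n − 1332 = 0.
The discriminant is 1 + 8·666 = 5329, and √5329 = 73.
So n = (-1 + 73) / 2 = 72/2 = 36.
Check: 36·37/2 = 666. ✓

36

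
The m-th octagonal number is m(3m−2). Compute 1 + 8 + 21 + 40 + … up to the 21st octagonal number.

9471

Σ i(3i−2) = 3Σi² − 2Σi over i = 1..21.
Σi = 231 and Σi² = 3311.
3·3311 − 2·231 = 9471.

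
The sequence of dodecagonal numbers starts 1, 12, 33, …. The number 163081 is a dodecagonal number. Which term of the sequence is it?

Set n(5n−4) = 163081, giving 5n² − 4n − 163081 = 0.
The discriminant is 16 + 20·163081 = 3261636, and √3261636 = 1806.
So n = (4 + 1806) / 10 = 1810/10 = 181.

181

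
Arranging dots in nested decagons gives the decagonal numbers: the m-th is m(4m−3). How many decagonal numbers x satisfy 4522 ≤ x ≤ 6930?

The n-th decagonal number is n(4n−3).
Smallest index with value ≥ 4522: n = 34 (giving 4522).
Largest index with value ≤ 6930: n = 42 (giving 6930).
Indices 34 through 42: 9 terms.

9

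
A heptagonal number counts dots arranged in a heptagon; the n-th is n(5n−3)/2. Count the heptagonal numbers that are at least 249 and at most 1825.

17

The n-th heptagonal number is n(5n−3)/2.
Smallest index with value ≥ 249: n = 11 (giving 286).
Largest index with value ≤ 1825: n = 27 (giving 1782).
Indices 11 through 27: 17 terms.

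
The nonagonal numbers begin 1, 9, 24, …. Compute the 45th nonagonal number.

The 45th nonagonal number is n(7n−5)/2 with n = 45.
45·(7·45 − 5)/2 = 45·310/2 = 45·155 = 6975.

6975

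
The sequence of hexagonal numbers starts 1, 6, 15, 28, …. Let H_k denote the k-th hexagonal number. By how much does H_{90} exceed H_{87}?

1059

90·(2·90 − 1) = 16110 and 87·(2·87 − 1) = 15051.
Difference: 16110 − 15051 = 1059.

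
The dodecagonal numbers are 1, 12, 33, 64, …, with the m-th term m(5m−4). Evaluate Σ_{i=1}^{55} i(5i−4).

278740

Σ i(5i−4) = 5Σi² − 4Σi over i = 1..55.
Σi = 1540 and Σi² = 56980.
5·56980 − 4·1540 = 278740.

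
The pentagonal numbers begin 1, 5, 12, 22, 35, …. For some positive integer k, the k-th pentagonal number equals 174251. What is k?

341

Set n(3n−1)/2 = 174251, giving 3n² − n − 348502 = 0.
So n = (1 + 2045) / 6 = 2046/6 = 341.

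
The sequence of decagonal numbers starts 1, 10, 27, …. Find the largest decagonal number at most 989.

Solve n(4n−3) ≤ 989 for integer n.
n = 16 gives 976 ≤ 989, while n = 17 gives 1105 > 989; so the answer is 976.

976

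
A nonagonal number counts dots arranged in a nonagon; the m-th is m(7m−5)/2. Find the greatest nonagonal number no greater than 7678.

7614

Solve n(7n−5)/2 ≤ 7678 for integer n.
n = 47 gives 7614 ≤ 7678, while n = 48 gives 7944 > 7678; so the answer is 7614.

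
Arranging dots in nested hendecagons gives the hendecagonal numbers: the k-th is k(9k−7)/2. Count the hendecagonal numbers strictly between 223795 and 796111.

The n-th hendecagonal number is n(9n−7)/2.
Smallest index with value > 223795: n = 224 (giving 225008).
Largest index with value < 796111: n = 420 (giving 792330).
Indices 224 through 420: 197 terms.

197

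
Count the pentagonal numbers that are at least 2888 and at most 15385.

The n-th pentagonal number is n(3n−1)/2.
Smallest index with value ≥ 2888: n = 45 (giving 3015).
Largest index with value ≤ 15385: n = 101 (giving 15251).
Indices 45 through 101: 57 terms.

57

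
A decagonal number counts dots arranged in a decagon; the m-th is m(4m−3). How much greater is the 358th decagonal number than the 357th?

Consecutive decagonal numbers differ by 8n − 7: here 8·358 − 7 = 2857.

2857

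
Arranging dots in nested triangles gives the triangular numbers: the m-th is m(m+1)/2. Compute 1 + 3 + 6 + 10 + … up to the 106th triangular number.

204156

Σ i(i+1)/2 = (Σi² + Σi) / 2 over i = 1..106.
Σi = 5671 and Σi² = 402641.
(1·402641 + 1·5671) / 2 = 408312/2 = 204156.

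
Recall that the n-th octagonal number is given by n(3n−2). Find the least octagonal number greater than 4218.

4256

Solve n(3n−2) > 4218 for integer n.
The largest n with value ≤ 4218 is 37 (since 4033 ≤ 4218 < 4256), so the first above is n = 38, value 4256.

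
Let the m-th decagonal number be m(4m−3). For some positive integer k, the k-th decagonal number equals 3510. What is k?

30

Set n(4n−3) = 3510, giving 4n² − 3n − 3510 = 0.
So n = (3 + 237) / 8 = 240/8 = 30.
Check: 30·(4·30 − 3) = 3510. ✓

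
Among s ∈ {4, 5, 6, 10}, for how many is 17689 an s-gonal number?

s = 4: P(4, 133) = 17689. ✓
s = 5: P(5, 108) = 17442 and P(5, 109) = 17767; 17689 is not s-gonal.
s = 6: P(6, 94) = 17578 and P(6, 95) = 17955; 17689 is not s-gonal.
s = 10: P(10, 66) = 17226 and P(10, 67) = 17755; 17689 is not s-gonal.
Hits: s ∈ {4} → 1.

1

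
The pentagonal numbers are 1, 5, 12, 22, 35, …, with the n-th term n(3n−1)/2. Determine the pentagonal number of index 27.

The 27th pentagonal number is n(3n−1)/2 with n = 27.
27·(3·27 − 1)/2 = 27·80/2 = 27·40 = 1080.

1080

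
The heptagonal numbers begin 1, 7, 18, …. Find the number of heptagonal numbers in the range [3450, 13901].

The n-th heptagonal number is n(5n−3)/2.
Smallest index with value ≥ 3450: n = 38 (giving 3553).
Largest index with value ≤ 13901: n = 74 (giving 13579).
Indices 38 through 74: 37 terms.

37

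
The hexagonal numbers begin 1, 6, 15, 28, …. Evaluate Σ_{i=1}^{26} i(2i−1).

Σ i(2i−1) = 2Σi² − Σi over i = 1..26.
Σi = 351 and Σi² = 6201.
2·6201 − 1·351 = 12051.

12051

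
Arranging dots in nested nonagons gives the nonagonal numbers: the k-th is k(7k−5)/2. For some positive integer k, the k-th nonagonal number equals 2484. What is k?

Set n(7n−5)/2 = 2484, giving 7n² − 5n − 4968 = 0.
The discriminant is 25 + 56·2484 = 139129, and √139129 = 373.
So n = (5 + 373) / 14 = 378/14 = 27.

27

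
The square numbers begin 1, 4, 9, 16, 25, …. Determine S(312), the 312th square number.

97344

The 312th square number is n² with n = 312.
312² = 97344.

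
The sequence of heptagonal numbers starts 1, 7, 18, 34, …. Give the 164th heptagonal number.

The 164th heptagonal number is n(5n−3)/2 with n = 164.
164·(5·164 − 3)/2 = 164·817/2 = 66994.

66994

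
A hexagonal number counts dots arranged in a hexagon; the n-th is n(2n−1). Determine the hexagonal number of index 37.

37·(2·37 − 1) = 37·73 = 2701.

2701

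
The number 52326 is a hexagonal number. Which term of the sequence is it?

162

Set n(2n−1) = 52326, giving 2n² − n − 52326 = 0.
The discriminant is 1 + 8·52326 = 418609, and √418609 = 647.
So n = (1 + 647) / 4 = 648/4 = 162.
Check: 162·(2·162 − 1) = 52326. ✓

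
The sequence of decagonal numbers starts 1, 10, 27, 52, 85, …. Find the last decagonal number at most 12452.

Solve n(4n−3) ≤ 12452 for integer n.
n = 56 gives 12376 ≤ 12452, while n = 57 gives 12825 > 12452; so the answer is 12376.

12376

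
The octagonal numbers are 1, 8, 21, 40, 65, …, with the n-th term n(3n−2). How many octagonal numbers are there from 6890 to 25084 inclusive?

The n-th octagonal number is n(3n−2).
Smallest index with value ≥ 6890: n = 49 (giving 7105).
Largest index with value ≤ 25084: n = 91 (giving 24661).
Indices 49 through 91: 43 terms.

43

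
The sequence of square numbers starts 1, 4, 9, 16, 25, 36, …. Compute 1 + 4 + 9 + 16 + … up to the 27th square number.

Σ_{i=1}^{27} i² = 27·28·55/6 = 6930.

6930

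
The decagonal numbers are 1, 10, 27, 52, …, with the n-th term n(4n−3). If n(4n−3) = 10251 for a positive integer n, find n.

Set n(4n−3) = 10251, giving 4n² − 3n − 10251 = 0.
So n = (3 + 405) / 8 = 408/8 = 51.

51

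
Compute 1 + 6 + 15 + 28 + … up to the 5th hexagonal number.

95

Σ i(2i−1) = 2Σi² − Σi over i = 1..5.
Σi = 15 and Σi² = 55.
2·55 − 1·15 = 95.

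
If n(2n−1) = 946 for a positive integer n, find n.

22

Set n(2n−1) = 946, giving 2n² − n − 946 = 0.
So n = (1 + 87) / 4 = 88/4 = 22.
Check: 22·(2·22 − 1) = 946. ✓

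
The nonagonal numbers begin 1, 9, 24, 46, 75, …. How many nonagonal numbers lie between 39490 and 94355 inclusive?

The n-th nonagonal number is n(7n−5)/2.
Smallest index with value ≥ 39490: n = 107 (giving 39804).
Largest index with value ≤ 94355: n = 164 (giving 93726).
Indices 107 through 164: 58 terms.

58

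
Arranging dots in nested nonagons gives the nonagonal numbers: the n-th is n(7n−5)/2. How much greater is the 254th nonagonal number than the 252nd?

3537

254·(7·254 − 5)/2 = 225171 and 252·(7·252 − 5)/2 = 221634.
Difference: 225171 − 221634 = 3537.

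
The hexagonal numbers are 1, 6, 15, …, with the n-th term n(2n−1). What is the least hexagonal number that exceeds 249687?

Solve n(2n−1) > 249687 for integer n.
The largest n with value ≤ 249687 is 353 (since 248865 ≤ 249687 < 250278), so the first above is n = 354, value 250278.

250278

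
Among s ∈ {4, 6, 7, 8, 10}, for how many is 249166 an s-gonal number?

1

s = 4: P(4, 499) = 249001 and P(4, 500) = 250000; 249166 is not s-gonal.
s = 6: P(6, 353) = 248865 and P(6, 354) = 250278; 249166 is not s-gonal.
s = 7: P(7, 316) = 249166. ✓
s = 8: P(8, 288) = 248256 and P(8, 289) = 249985; 249166 is not s-gonal.
s = 10: P(10, 249) = 247257 and P(10, 250) = 249250; 249166 is not s-gonal.
Hits: s ∈ {7} → 1.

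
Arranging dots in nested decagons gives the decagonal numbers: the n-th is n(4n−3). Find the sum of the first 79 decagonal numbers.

Σ i(4i−3) = 4Σi² − 3Σi over i = 1..79.
Σi = 3160 and Σi² = 167480.
4·167480 − 3·3160 = 660440.

660440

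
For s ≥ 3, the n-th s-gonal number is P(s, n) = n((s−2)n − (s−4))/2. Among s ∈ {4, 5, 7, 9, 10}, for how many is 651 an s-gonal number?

s = 4: P(4, 25) = 625 and P(4, 26) = 676; 651 is not s-gonal.
s = 5: P(5, 21) = 651. ✓
s = 7: P(7, 16) = 616 and P(7, 17) = 697; 651 is not s-gonal.
s = 9: P(9, 14) = 651. ✓
s = 10: P(10, 13) = 637 and P(10, 14) = 742; 651 is not s-gonal.
Hits: s ∈ {5, 9} → 2.

2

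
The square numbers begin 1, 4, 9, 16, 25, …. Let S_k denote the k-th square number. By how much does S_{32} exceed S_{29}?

32² = 1024 and 29² = 841.
Difference: 1024 − 841 = 183.

183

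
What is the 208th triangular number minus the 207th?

208

Consecutive triangular numbers differ by n: T_{208} − T_{207} = 208.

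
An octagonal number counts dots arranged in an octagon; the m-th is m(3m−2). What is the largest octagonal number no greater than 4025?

Solve n(3n−2) ≤ 4025 for integer n.
n = 36 gives 3816 ≤ 4025, while n = 37 gives 4033 > 4025; so the answer is 3816.

3816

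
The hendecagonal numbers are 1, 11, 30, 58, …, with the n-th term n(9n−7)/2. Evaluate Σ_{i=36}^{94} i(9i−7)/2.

1185310

Σ i(9i−7)/2 = (9Σi² − 7Σi) / 2 over i = 36..94.
Σi = 4465 − 630 = 3835 and Σi² = 281295 − 14910 = 266385.
(9·266385 − 7·3835) / 2 = 2370620/2 = 1185310.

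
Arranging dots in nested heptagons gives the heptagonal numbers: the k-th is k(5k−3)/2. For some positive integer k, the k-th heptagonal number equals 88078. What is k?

188

Set n(5n−3)/2 = 88078, giving 5n² − 3n − 176156 = 0.
The discriminant is 9 + 40·88078 = 3523129, and √3523129 = 1877.
So n = (3 + 1877) / 10 = 1880/10 = 188.
Check: 188·(5·188 − 3)/2 = 88078. ✓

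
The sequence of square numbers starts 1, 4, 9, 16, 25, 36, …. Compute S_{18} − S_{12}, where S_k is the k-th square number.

18² = 324 and 12² = 144.
Difference: 324 − 144 = 180.

180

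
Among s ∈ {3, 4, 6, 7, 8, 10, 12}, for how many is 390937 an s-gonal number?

1

s = 3: P(3, 883) = 390286 and P(3, 884) = 391170; 390937 is not s-gonal.
s = 4: P(4, 625) = 390625 and P(4, 626) = 391876; 390937 is not s-gonal.
s = 6: P(6, 442) = 390286 and P(6, 443) = 392055; 390937 is not s-gonal.
s = 7: P(7, 395) = 389470 and P(7, 396) = 391446; 390937 is not s-gonal.
s = 8: P(8, 361) = 390241 and P(8, 362) = 392408; 390937 is not s-gonal.
s = 10: P(10, 313) = 390937. ✓
s = 12: P(12, 280) = 390880 and P(12, 281) = 393681; 390937 is not s-gonal.
Hits: s ∈ {10} → 1.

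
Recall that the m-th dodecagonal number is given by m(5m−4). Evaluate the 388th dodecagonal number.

751168

The 388th dodecagonal number is n(5n−4) with n = 388.
388·(5·388 − 4) = 388·1936 = 751168.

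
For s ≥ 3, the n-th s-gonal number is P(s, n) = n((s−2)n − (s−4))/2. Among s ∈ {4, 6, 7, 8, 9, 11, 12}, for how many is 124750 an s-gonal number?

s = 4: P(4, 353) = 124609 and P(4, 354) = 125316; 124750 is not s-gonal.
s = 6: P(6, 250) = 124750. ✓
s = 7: P(7, 223) = 123988 and P(7, 224) = 125104; 124750 is not s-gonal.
s = 8: P(8, 204) = 124440 and P(8, 205) = 125665; 124750 is not s-gonal.
s = 9: P(9, 189) = 124551 and P(9, 190) = 125875; 124750 is not s-gonal.
s = 11: P(11, 166) = 123421 and P(11, 167) = 124916; 124750 is not s-gonal.
s = 12: P(12, 158) = 124188 and P(12, 159) = 125769; 124750 is not s-gonal.
Hits: s ∈ {6} → 1.

1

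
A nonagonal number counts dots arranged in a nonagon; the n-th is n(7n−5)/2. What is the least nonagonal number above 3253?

Solve n(7n−5)/2 > 3253 for integer n.
The largest n with value ≤ 3253 is 30 (since 3075 ≤ 3253 < 3286), so the first above is n = 31, value 3286.

3286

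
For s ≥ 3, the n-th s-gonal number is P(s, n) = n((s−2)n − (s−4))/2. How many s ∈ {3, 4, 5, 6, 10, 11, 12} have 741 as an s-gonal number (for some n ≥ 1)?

s = 3: P(3, 38) = 741. ✓
s = 4: P(4, 27) = 729 and P(4, 28) = 784; 741 is not s-gonal.
s = 5: P(5, 22) = 715 and P(5, 23) = 782; 741 is not s-gonal.
s = 6: P(6, 19) = 703 and P(6, 20) = 780; 741 is not s-gonal.
s = 10: P(10, 13) = 637 and P(10, 14) = 742; 741 is not s-gonal.
s = 11: P(11, 13) = 715 and P(11, 14) = 833; 741 is not s-gonal.
s = 12: P(12, 12) = 672 and P(12, 13) = 793; 741 is not s-gonal.
Hits: s ∈ {3} → 1.

1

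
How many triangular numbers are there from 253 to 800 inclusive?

18

The n-th triangular number is n(n+1)/2.
Smallest index with value ≥ 253: n = 22 (giving 253).
Largest index with value ≤ 800: n = 39 (giving 780).
Indices 22 through 39: 18 terms.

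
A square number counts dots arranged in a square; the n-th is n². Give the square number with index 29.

841

29² = 841.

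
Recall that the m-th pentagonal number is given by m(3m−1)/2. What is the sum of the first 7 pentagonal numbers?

Σ i(3i−1)/2 = (3Σi² − Σi) / 2 over i = 1..7.
Σi = 28 and Σi² = 140.
(3·140 − 1·28) / 2 = 392/2 = 196.

196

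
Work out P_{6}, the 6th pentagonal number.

The 6th pentagonal number is n(3n−1)/2 with n = 6.
6·(3·6 − 1)/2 = 6·17/2 = 51.

51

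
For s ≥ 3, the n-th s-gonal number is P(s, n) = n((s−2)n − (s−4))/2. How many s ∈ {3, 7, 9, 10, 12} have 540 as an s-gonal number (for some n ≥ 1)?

s = 3: P(3, 32) = 528 and P(3, 33) = 561; 540 is not s-gonal.
s = 7: P(7, 15) = 540. ✓
s = 9: P(9, 12) = 474 and P(9, 13) = 559; 540 is not s-gonal.
s = 10: P(10, 12) = 540. ✓
s = 12: P(12, 10) = 460 and P(12, 11) = 561; 540 is not s-gonal.
Hits: s ∈ {7, 10} → 2.

2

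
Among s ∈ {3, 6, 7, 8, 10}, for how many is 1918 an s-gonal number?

1

s = 3: P(3, 61) = 1891 and P(3, 62) = 1953; 1918 is not s-gonal.
s = 6: P(6, 31) = 1891 and P(6, 32) = 2016; 1918 is not s-gonal.
s = 7: P(7, 28) = 1918. ✓
s = 8: P(8, 25) = 1825 and P(8, 26) = 1976; 1918 is not s-gonal.
s = 10: P(10, 22) = 1870 and P(10, 23) = 2047; 1918 is not s-gonal.
Hits: s ∈ {7} → 1.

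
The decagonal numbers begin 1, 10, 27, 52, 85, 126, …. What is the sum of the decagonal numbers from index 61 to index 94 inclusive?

Σ i(4i−3) = 4Σi² − 3Σi over i = 61..94.
Σi = 4465 − 1830 = 2635 and Σi² = 281295 − 73810 = 207485.
4·207485 − 3·2635 = 822035.

822035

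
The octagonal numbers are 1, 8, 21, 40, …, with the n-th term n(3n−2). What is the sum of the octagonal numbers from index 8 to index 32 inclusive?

32900

Σ i(3i−2) = 3Σi² − 2Σi over i = 8..32.
Σi = 528 − 28 = 500 and Σi² = 11440 − 140 = 11300.
3·11300 − 2·500 = 32900.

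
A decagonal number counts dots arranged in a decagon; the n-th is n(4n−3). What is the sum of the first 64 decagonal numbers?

351520

Σ i(4i−3) = 4Σi² − 3Σi over i = 1..64.
Σi = 2080 and Σi² = 89440.
4·89440 − 3·2080 = 351520.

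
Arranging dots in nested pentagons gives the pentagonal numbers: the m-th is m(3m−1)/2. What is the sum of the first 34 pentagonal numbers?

20230

Σ i(3i−1)/2 = (3Σi² − Σi) / 2 over i = 1..34.
Σi = 595 and Σi² = 13685.
(3·13685 − 1·595) / 2 = 40460/2 = 20230.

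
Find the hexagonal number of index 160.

51040

The 160th hexagonal number is n(2n−1) with n = 160.
160·(2·160 − 1) = 160·319 = 51040.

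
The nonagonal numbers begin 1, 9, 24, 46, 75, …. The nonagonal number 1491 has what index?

21

Set n(7n−5)/2 = 1491, giving 7n² − 5n − 2982 = 0.
The discriminant is 25 + 56·1491 = 83521, and √83521 = 289.
So n = (5 + 289) / 14 = 294/14 = 21.
Check: 21·(7·21 − 5)/2 = 1491. ✓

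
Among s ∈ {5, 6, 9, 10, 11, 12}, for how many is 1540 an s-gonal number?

s = 5: P(5, 32) = 1520 and P(5, 33) = 1617; 1540 is not s-gonal.
s = 6: P(6, 28) = 1540. ✓
s = 9: P(9, 21) = 1491 and P(9, 22) = 1639; 1540 is not s-gonal.
s = 10: P(10, 20) = 1540. ✓
s = 11: P(11, 18) = 1395 and P(11, 19) = 1558; 1540 is not s-gonal.
s = 12: P(12, 17) = 1377 and P(12, 18) = 1548; 1540 is not s-gonal.
Hits: s ∈ {6, 10} → 2.

2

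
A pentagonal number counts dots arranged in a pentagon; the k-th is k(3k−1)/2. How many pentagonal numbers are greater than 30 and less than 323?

The n-th pentagonal number is n(3n−1)/2.
Smallest index with value > 30: n = 5 (giving 35).
Largest index with value < 323: n = 14 (giving 287).
Indices 5 through 14: 10 terms.

10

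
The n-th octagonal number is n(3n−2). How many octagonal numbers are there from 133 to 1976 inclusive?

20

The n-th octagonal number is n(3n−2).
Smallest index with value ≥ 133: n = 7 (giving 133).
Largest index with value ≤ 1976: n = 26 (giving 1976).
Indices 7 through 26: 20 terms.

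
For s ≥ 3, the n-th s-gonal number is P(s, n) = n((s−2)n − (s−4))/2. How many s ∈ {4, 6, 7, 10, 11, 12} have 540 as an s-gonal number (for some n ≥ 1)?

s = 4: P(4, 23) = 529 and P(4, 24) = 576; 540 is not s-gonal.
s = 6: P(6, 16) = 496 and P(6, 17) = 561; 540 is not s-gonal.
s = 7: P(7, 15) = 540. ✓
s = 10: P(10, 12) = 540. ✓
s = 11: P(11, 11) = 506 and P(11, 12) = 606; 540 is not s-gonal.
s = 12: P(12, 10) = 460 and P(12, 11) = 561; 540 is not s-gonal.
Hits: s ∈ {7, 10} → 2.

2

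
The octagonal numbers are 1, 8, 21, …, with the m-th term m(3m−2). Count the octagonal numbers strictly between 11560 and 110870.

130

The n-th octagonal number is n(3n−2).
Smallest index with value > 11560: n = 63 (giving 11781).
Largest index with value < 110870: n = 192 (giving 110208).
Indices 63 through 192: 130 terms.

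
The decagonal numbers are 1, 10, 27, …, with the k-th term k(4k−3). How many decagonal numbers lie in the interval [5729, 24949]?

41

The n-th decagonal number is n(4n−3).
Smallest index with value ≥ 5729: n = 39 (giving 5967).
Largest index with value ≤ 24949: n = 79 (giving 24727).
Indices 39 through 79: 41 terms.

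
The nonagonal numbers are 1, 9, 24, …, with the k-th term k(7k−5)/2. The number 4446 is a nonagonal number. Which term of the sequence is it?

Set n(7n−5)/2 = 4446, giving 7n² − 5n − 8892 = 0.
So n = (5 + 499) / 14 = 504/14 = 36.

36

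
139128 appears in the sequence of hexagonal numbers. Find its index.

264

Set n(2n−1) = 139128, giving 2n² − n − 139128 = 0.
The discriminant is 1 + 8·139128 = 1113025, and √1113025 = 1055.
So n = (1 + 1055) / 4 = 1056/4 = 264.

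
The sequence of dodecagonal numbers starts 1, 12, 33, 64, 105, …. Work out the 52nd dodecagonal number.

13312

The 52nd dodecagonal number is n(5n−4) with n = 52.
52·(5·52 − 4) = 52·256 = 13312.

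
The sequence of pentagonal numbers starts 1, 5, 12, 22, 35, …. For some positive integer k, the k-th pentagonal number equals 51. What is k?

6

Set n(3n−1)/2 = 51, giving 3n² − n − 102 = 0.
The discriminant is 1 + 24·51 = 1225, and √1225 = 35.
So n = (1 + 35) / 6 = 36/6 = 6.
Check: 6·(3·6 − 1)/2 = 51. ✓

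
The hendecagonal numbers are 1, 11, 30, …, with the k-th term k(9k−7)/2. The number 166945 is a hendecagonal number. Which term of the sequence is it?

193

Set n(9n−7)/2 = 166945, giving 9n² − 7n − 333890 = 0.
The discriminant is 49 + 72·166945 = 12020089, and √12020089 = 3467.
So n = (7 + 3467) / 18 = 3474/18 = 193.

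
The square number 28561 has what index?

169

We need n² = 28561, so n = √28561 = 169.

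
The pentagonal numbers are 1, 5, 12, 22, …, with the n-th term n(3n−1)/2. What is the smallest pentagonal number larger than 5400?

Solve n(3n−1)/2 > 5400 for integer n.
The largest n with value ≤ 5400 is 60 (since 5370 ≤ 5400 < 5551), so the first above is n = 61, value 5551.

5551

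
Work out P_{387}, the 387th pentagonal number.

The 387th pentagonal number is n(3n−1)/2 with n = 387.
387·(3·387 − 1)/2 = 387·1160/2 = 387·580 = 224460.

224460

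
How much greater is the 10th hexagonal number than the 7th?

99

10·(2·10 − 1) = 190 and 7·(2·7 − 1) = 91.
Difference: 190 − 91 = 99.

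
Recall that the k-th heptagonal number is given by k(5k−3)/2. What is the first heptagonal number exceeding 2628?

Solve n(5n−3)/2 > 2628 for integer n.
The largest n with value ≤ 2628 is 32 (since 2512 ≤ 2628 < 2673), so the first above is n = 33, value 2673.

2673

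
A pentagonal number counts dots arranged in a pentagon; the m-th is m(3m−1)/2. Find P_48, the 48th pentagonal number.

3432

The 48th pentagonal number is n(3n−1)/2 with n = 48.
48·(3·48 − 1)/2 = 48·143/2 = 3432.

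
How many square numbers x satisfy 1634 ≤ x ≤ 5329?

The n-th square number is n².
Smallest index with value ≥ 1634: n = 41 (giving 1681).
Largest index with value ≤ 5329: n = 73 (giving 5329).
Indices 41 through 73: 33 terms.

33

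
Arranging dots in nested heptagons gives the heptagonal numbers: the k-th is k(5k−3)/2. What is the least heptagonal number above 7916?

Solve n(5n−3)/2 > 7916 for integer n.
The largest n with value ≤ 7916 is 56 (since 7756 ≤ 7916 < 8037), so the first above is n = 57, value 8037.

8037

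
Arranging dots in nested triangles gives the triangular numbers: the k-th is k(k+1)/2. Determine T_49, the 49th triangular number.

49·50/2 = 2450/2 = 1225.

1225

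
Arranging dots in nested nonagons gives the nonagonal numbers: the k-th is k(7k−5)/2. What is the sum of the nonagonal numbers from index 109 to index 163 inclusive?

3590290

Σ i(7i−5)/2 = (7Σi² − 5Σi) / 2 over i = 109..163.
Σi = 13366 − 5886 = 7480 and Σi² = 1456894 − 425754 = 1031140.
(7·1031140 − 5·7480) / 2 = 7180580/2 = 3590290.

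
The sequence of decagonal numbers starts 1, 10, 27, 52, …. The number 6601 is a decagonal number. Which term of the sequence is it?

41

Set n(4n−3) = 6601, giving 4n² − 3n − 6601 = 0.
The discriminant is 9 + 16·6601 = 105625, and √105625 = 325.
So n = (3 + 325) / 8 = 328/8 = 41.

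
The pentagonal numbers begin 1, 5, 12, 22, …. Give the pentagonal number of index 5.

5·(3·5 − 1)/2 = 5·14/2 = 5·7 = 35.

35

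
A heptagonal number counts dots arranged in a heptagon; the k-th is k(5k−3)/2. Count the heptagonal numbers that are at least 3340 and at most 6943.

The n-th heptagonal number is n(5n−3)/2.
Smallest index with value ≥ 3340: n = 37 (giving 3367).
Largest index with value ≤ 6943: n = 53 (giving 6943).
Indices 37 through 53: 17 terms.

17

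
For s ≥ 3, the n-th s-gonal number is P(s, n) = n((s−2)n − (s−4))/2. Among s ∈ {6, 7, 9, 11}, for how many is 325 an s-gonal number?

2

s = 6: P(6, 13) = 325. ✓
s = 7: P(7, 11) = 286 and P(7, 12) = 342; 325 is not s-gonal.
s = 9: P(9, 10) = 325. ✓
s = 11: P(11, 8) = 260 and P(11, 9) = 333; 325 is not s-gonal.
Hits: s ∈ {6, 9} → 2.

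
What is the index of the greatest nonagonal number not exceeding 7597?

Solve n(7n−5)/2 ≤ 7597 for integer n.
n = 46 gives 7291 ≤ 7597, while n = 47 gives 7614 > 7597; so the answer is index 46.

46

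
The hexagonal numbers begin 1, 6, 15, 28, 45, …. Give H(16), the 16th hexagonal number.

16·(2·16 − 1) = 16·31 = 496.

496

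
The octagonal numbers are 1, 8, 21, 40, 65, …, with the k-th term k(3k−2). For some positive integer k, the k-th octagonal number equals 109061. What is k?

191

Set n(3n−2) = 109061, giving 3n² − 2n − 109061 = 0.
The discriminant is 4 + 12·109061 = 1308736, and √1308736 = 1144.
So n = (2 + 1144) / 6 = 1146/6 = 191.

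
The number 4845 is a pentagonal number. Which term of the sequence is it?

57

Set n(3n−1)/2 = 4845, giving 3n² − n − 9690 = 0.
The discriminant is 1 + 24·4845 = 116281, and √116281 = 341.
So n = (1 + 341) / 6 = 342/6 = 57.
Check: 57·(3·57 − 1)/2 = 4845. ✓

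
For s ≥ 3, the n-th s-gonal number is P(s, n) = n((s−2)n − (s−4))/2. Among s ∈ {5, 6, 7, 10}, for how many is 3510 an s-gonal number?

s = 5: P(5, 48) = 3432 and P(5, 49) = 3577; 3510 is not s-gonal.
s = 6: P(6, 42) = 3486 and P(6, 43) = 3655; 3510 is not s-gonal.
s = 7: P(7, 37) = 3367 and P(7, 38) = 3553; 3510 is not s-gonal.
s = 10: P(10, 30) = 3510. ✓
Hits: s ∈ {10} → 1.

1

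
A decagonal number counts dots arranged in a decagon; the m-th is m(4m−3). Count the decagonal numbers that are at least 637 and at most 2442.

13

The n-th decagonal number is n(4n−3).
Smallest index with value ≥ 637: n = 13 (giving 637).
Largest index with value ≤ 2442: n = 25 (giving 2425).
Indices 13 through 25: 13 terms.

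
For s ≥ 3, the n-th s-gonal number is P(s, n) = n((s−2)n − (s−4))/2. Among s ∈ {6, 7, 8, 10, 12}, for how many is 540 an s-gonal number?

2

s = 6: P(6, 16) = 496 and P(6, 17) = 561; 540 is not s-gonal.
s = 7: P(7, 15) = 540. ✓
s = 8: P(8, 13) = 481 and P(8, 14) = 560; 540 is not s-gonal.
s = 10: P(10, 12) = 540. ✓
s = 12: P(12, 10) = 460 and P(12, 11) = 561; 540 is not s-gonal.
Hits: s ∈ {7, 10} → 2.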